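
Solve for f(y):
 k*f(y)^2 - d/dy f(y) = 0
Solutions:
 f(y) = -1/(C1 + k*y)


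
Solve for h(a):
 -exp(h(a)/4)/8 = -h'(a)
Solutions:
 h(a) = 4*log(-1/(C1 + a)) + 20*log(2)


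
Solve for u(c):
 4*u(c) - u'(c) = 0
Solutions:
 u(c) = C1*exp(4*c)


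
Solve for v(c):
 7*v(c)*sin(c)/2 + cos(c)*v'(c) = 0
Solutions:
 v(c) = C1*cos(c)^(7/2)


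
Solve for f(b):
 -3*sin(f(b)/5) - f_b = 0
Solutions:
 3*b + 5*log(cos(f(b)/5) - 1)/2 - 5*log(cos(f(b)/5) + 1)/2 = C1


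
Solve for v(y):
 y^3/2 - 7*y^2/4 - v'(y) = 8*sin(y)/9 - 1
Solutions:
 v(y) = C1 + y^4/8 - 7*y^3/12 + y + 8*cos(y)/9


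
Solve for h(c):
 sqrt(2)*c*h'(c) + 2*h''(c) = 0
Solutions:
 h(c) = C1 + C2*erf(2^(1/4)*c/2)


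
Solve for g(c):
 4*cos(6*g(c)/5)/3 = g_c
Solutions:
 -4*c/3 - 5*log(sin(6*g(c)/5) - 1)/12 + 5*log(sin(6*g(c)/5) + 1)/12 = C1


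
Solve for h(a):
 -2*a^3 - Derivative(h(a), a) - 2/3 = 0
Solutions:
 h(a) = C1 - a^4/2 - 2*a/3


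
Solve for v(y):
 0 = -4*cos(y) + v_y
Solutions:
 v(y) = C1 + 4*sin(y)


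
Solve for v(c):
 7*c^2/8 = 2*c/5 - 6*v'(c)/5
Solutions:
 v(c) = C1 - 35*c^3/144 + c^2/6


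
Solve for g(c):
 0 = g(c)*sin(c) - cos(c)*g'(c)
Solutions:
 g(c) = C1/cos(c)


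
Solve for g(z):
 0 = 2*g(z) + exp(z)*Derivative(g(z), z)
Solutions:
 g(z) = C1*exp(2*exp(-z))


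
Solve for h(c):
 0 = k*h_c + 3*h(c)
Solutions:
 h(c) = C1*exp(-3*c/k)


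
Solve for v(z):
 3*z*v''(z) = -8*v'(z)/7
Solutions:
 v(z) = C1 + C2*z^(13/21)


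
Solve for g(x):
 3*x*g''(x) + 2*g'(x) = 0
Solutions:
 g(x) = C1 + C2*x^(1/3)


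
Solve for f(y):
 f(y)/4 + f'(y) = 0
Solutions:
 f(y) = C1*exp(-y/4)


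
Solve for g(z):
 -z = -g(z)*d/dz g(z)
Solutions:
 g(z) = -sqrt(C1 + z^2)
 g(z) = sqrt(C1 + z^2)


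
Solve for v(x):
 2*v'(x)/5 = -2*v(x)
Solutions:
 v(x) = C1*exp(-5*x)


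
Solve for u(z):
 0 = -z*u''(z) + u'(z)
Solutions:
 u(z) = C1 + C2*z^2


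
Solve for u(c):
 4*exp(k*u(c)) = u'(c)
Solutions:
 u(c) = Piecewise((log(-1/(C1*k + 4*c*k))/k, Ne(k, 0)), (nan, True))
 u(c) = Piecewise((C1 + 4*c, Eq(k, 0)), (nan, True))


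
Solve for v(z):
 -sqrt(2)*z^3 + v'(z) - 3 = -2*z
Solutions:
 v(z) = C1 + sqrt(2)*z^4/4 - z^2 + 3*z


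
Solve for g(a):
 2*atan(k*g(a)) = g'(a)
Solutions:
 Integral(1/atan(_y*k), (_y, g(a))) = C1 + 2*a


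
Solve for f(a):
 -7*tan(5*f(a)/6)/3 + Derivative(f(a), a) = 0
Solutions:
 f(a) = -6*asin(C1*exp(35*a/18))/5 + 6*pi/5
 f(a) = 6*asin(C1*exp(35*a/18))/5


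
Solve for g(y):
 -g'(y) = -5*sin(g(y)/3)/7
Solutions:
 -5*y/7 + 3*log(cos(g(y)/3) - 1)/2 - 3*log(cos(g(y)/3) + 1)/2 = C1


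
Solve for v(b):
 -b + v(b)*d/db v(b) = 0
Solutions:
 v(b) = -sqrt(C1 + b^2)
 v(b) = sqrt(C1 + b^2)


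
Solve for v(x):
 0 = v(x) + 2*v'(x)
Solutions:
 v(x) = C1*exp(-x/2)


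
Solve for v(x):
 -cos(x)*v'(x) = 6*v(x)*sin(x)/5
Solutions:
 v(x) = C1*cos(x)^(6/5)


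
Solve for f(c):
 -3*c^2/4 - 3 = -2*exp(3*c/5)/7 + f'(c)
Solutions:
 f(c) = C1 - c^3/4 - 3*c + 10*exp(3*c/5)/21


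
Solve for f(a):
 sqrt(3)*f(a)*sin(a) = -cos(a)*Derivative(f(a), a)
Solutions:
 f(a) = C1*cos(a)^(sqrt(3))


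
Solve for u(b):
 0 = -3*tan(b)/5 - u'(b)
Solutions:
 u(b) = C1 + 3*log(cos(b))/5


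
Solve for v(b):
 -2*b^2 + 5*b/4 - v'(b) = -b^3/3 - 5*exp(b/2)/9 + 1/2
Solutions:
 v(b) = C1 + b^4/12 - 2*b^3/3 + 5*b^2/8 - b/2 + 10*exp(b/2)/9


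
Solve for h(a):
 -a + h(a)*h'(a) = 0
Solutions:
 h(a) = -sqrt(C1 + a^2)
 h(a) = sqrt(C1 + a^2)


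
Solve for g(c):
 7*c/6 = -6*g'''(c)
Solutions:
 g(c) = C1 + C2*c + C3*c^2 - 7*c^4/864


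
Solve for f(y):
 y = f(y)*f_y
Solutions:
 f(y) = -sqrt(C1 + y^2)
 f(y) = sqrt(C1 + y^2)


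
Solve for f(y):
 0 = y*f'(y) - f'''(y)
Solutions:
 f(y) = C1 + Integral(C2*airyai(y) + C3*airybi(y), y)


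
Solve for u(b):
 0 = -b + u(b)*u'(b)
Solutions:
 u(b) = -sqrt(C1 + b^2)
 u(b) = sqrt(C1 + b^2)


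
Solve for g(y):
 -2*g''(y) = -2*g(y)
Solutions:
 g(y) = C1*exp(-y) + C2*exp(y)


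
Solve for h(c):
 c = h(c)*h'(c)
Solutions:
 h(c) = -sqrt(C1 + c^2)
 h(c) = sqrt(C1 + c^2)


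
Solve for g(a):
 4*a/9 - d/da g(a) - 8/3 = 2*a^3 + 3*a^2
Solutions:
 g(a) = C1 - a^4/2 - a^3 + 2*a^2/9 - 8*a/3


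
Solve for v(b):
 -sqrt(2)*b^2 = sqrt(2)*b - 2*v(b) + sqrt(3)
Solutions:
 v(b) = sqrt(2)*b^2/2 + sqrt(2)*b/2 + sqrt(3)/2


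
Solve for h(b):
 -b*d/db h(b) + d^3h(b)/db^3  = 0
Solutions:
 h(b) = C1 + Integral(C2*airyai(b) + C3*airybi(b), b)


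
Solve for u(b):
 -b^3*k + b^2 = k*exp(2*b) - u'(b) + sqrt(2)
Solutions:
 u(b) = C1 + b^4*k/4 - b^3/3 + sqrt(2)*b + k*exp(2*b)/2


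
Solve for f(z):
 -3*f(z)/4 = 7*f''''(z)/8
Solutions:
 f(z) = (C1*sin(14^(3/4)*3^(1/4)*z/14) + C2*cos(14^(3/4)*3^(1/4)*z/14))*exp(-14^(3/4)*3^(1/4)*z/14) + (C3*sin(14^(3/4)*3^(1/4)*z/14) + C4*cos(14^(3/4)*3^(1/4)*z/14))*exp(14^(3/4)*3^(1/4)*z/14)


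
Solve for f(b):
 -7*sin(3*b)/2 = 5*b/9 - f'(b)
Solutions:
 f(b) = C1 + 5*b^2/18 - 7*cos(3*b)/6


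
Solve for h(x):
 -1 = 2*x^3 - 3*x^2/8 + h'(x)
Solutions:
 h(x) = C1 - x^4/2 + x^3/8 - x


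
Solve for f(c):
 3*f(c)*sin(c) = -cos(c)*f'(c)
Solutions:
 f(c) = C1*cos(c)^3


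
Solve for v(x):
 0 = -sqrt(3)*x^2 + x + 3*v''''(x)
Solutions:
 v(x) = C1 + C2*x + C3*x^2 + C4*x^3 + sqrt(3)*x^6/1080 - x^5/360


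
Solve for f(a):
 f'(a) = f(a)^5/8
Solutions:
 f(a) = -2^(1/4)*(-1/(C1 + a))^(1/4)
 f(a) = 2^(1/4)*(-1/(C1 + a))^(1/4)
 f(a) = -2^(1/4)*I*(-1/(C1 + a))^(1/4)
 f(a) = 2^(1/4)*I*(-1/(C1 + a))^(1/4)


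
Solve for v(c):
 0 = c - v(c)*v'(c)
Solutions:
 v(c) = -sqrt(C1 + c^2)
 v(c) = sqrt(C1 + c^2)


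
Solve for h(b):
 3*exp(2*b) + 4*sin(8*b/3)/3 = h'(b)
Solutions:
 h(b) = C1 + 3*exp(2*b)/2 - cos(8*b/3)/2


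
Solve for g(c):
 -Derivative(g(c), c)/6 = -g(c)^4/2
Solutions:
 g(c) = (-1/(C1 + 9*c))^(1/3)
 g(c) = (-1/(C1 + 3*c))^(1/3)*(-3^(2/3) - 3*3^(1/6)*I)/6
 g(c) = (-1/(C1 + 3*c))^(1/3)*(-3^(2/3) + 3*3^(1/6)*I)/6


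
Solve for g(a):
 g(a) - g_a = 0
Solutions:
 g(a) = C1*exp(a)


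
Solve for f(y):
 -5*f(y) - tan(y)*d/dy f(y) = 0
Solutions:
 f(y) = C1/sin(y)^5


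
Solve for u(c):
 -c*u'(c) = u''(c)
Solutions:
 u(c) = C1 + C2*erf(sqrt(2)*c/2)


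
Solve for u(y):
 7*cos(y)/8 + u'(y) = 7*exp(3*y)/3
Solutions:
 u(y) = C1 + 7*exp(3*y)/9 - 7*sin(y)/8


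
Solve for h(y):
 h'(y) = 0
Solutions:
 h(y) = C1


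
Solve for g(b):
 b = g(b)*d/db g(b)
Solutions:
 g(b) = -sqrt(C1 + b^2)
 g(b) = sqrt(C1 + b^2)


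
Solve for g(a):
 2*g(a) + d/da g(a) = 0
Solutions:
 g(a) = C1*exp(-2*a)


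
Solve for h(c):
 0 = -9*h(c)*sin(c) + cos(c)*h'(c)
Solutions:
 h(c) = C1/cos(c)^9


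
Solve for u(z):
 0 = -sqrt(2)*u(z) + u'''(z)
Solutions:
 u(z) = C3*exp(2^(1/6)*z) + (C1*sin(2^(1/6)*sqrt(3)*z/2) + C2*cos(2^(1/6)*sqrt(3)*z/2))*exp(-2^(1/6)*z/2)


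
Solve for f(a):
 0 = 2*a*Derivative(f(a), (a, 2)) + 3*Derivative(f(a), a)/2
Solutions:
 f(a) = C1 + C2*a^(1/4)


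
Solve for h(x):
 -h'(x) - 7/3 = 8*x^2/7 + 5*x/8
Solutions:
 h(x) = C1 - 8*x^3/21 - 5*x^2/16 - 7*x/3


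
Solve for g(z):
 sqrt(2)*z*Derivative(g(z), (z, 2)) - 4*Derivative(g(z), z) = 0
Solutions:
 g(z) = C1 + C2*z^(1 + 2*sqrt(2))


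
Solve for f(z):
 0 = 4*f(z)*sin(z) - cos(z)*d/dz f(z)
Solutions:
 f(z) = C1/cos(z)^4


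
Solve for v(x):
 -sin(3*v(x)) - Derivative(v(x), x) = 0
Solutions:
 v(x) = -acos((-C1 - exp(6*x))/(C1 - exp(6*x)))/3 + 2*pi/3
 v(x) = acos((-C1 - exp(6*x))/(C1 - exp(6*x)))/3


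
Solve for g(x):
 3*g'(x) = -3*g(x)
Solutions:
 g(x) = C1*exp(-x)


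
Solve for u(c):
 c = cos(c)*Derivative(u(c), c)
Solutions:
 u(c) = C1 + Integral(c/cos(c), c)


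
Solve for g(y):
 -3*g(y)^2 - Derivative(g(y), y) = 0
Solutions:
 g(y) = 1/(C1 + 3*y)


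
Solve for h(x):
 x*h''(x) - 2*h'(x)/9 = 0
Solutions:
 h(x) = C1 + C2*x^(11/9)


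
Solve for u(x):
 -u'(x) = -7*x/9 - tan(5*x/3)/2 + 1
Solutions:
 u(x) = C1 + 7*x^2/18 - x - 3*log(cos(5*x/3))/10


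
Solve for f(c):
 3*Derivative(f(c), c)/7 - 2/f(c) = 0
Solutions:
 f(c) = -sqrt(C1 + 84*c)/3
 f(c) = sqrt(C1 + 84*c)/3


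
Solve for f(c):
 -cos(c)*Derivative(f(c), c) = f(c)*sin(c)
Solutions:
 f(c) = C1*cos(c)


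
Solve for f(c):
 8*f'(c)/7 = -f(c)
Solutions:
 f(c) = C1*exp(-7*c/8)


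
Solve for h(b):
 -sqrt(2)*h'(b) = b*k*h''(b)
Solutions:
 h(b) = C1 + b^(((re(k) - sqrt(2))*re(k) + im(k)^2)/(re(k)^2 + im(k)^2))*(C2*sin(sqrt(2)*log(b)*Abs(im(k))/(re(k)^2 + im(k)^2)) + C3*cos(sqrt(2)*log(b)*im(k)/(re(k)^2 + im(k)^2)))


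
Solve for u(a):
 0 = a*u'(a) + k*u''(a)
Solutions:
 u(a) = C1 + C2*sqrt(k)*erf(sqrt(2)*a*sqrt(1/k)/2)


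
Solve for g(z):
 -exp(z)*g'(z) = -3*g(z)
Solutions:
 g(z) = C1*exp(-3*exp(-z))


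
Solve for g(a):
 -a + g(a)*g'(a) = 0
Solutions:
 g(a) = -sqrt(C1 + a^2)
 g(a) = sqrt(C1 + a^2)


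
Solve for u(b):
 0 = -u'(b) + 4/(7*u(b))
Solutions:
 u(b) = -sqrt(C1 + 56*b)/7
 u(b) = sqrt(C1 + 56*b)/7


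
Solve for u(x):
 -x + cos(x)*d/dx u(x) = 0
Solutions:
 u(x) = C1 + Integral(x/cos(x), x)


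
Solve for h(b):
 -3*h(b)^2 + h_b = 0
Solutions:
 h(b) = -1/(C1 + 3*b)


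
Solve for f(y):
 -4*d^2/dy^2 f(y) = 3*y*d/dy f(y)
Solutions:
 f(y) = C1 + C2*erf(sqrt(6)*y/4)


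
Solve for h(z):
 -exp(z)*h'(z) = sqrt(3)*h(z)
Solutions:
 h(z) = C1*exp(sqrt(3)*exp(-z))


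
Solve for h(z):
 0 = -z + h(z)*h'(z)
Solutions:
 h(z) = -sqrt(C1 + z^2)
 h(z) = sqrt(C1 + z^2)


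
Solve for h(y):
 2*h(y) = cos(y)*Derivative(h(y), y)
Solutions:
 h(y) = C1*(sin(y) + 1)/(sin(y) - 1)


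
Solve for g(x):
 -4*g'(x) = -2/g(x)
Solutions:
 g(x) = -sqrt(C1 + x)
 g(x) = sqrt(C1 + x)


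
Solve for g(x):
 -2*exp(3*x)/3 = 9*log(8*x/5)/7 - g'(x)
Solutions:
 g(x) = C1 + 9*x*log(x)/7 + 9*x*(-log(5) - 1 + 3*log(2))/7 + 2*exp(3*x)/9


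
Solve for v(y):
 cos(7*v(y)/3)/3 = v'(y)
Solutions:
 -y/3 - 3*log(sin(7*v(y)/3) - 1)/14 + 3*log(sin(7*v(y)/3) + 1)/14 = C1


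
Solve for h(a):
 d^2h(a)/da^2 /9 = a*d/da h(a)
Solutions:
 h(a) = C1 + C2*erfi(3*sqrt(2)*a/2)


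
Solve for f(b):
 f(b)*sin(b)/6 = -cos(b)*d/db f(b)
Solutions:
 f(b) = C1*cos(b)^(1/6)


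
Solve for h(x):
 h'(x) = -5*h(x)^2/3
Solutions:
 h(x) = 3/(C1 + 5*x)


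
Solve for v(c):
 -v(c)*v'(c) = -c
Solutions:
 v(c) = -sqrt(C1 + c^2)
 v(c) = sqrt(C1 + c^2)


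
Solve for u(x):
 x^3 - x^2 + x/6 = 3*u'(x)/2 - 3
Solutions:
 u(x) = C1 + x^4/6 - 2*x^3/9 + x^2/18 + 2*x


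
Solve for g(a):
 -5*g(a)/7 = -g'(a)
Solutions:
 g(a) = C1*exp(5*a/7)


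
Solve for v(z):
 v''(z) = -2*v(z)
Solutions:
 v(z) = C1*sin(sqrt(2)*z) + C2*cos(sqrt(2)*z)


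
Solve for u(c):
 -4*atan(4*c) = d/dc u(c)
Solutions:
 u(c) = C1 - 4*c*atan(4*c) + log(16*c^2 + 1)/2


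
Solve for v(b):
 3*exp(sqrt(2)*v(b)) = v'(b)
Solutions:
 v(b) = sqrt(2)*(2*log(-1/(C1 + 3*b)) - log(2))/4


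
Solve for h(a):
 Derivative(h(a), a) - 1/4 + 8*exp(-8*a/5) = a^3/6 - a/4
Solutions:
 h(a) = C1 + a^4/24 - a^2/8 + a/4 + 5*exp(-8*a/5)


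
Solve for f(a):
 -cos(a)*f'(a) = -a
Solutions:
 f(a) = C1 + Integral(a/cos(a), a)


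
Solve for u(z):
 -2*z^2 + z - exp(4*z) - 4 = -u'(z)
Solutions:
 u(z) = C1 + 2*z^3/3 - z^2/2 + 4*z + exp(4*z)/4


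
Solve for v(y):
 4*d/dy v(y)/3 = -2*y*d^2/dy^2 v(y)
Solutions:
 v(y) = C1 + C2*y^(1/3)


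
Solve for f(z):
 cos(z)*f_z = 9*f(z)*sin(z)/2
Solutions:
 f(z) = C1/cos(z)^(9/2)


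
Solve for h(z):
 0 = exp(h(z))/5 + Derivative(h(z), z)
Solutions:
 h(z) = log(1/(C1 + z)) + log(5)


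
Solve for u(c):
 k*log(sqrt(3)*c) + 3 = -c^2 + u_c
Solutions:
 u(c) = C1 + c^3/3 + c*k*log(c) - c*k + c*k*log(3)/2 + 3*c


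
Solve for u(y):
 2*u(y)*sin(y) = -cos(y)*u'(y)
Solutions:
 u(y) = C1*cos(y)^2


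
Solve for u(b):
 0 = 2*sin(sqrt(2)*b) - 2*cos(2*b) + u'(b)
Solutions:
 u(b) = C1 + sin(2*b) + sqrt(2)*cos(sqrt(2)*b)


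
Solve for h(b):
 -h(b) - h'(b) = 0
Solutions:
 h(b) = C1*exp(-b)


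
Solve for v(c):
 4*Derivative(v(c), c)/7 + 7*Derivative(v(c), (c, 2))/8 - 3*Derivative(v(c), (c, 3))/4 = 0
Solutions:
 v(c) = C1 + C2*exp(c*(49 - sqrt(7777))/84) + C3*exp(c*(49 + sqrt(7777))/84)


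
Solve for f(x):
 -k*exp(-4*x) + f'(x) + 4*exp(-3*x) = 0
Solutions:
 f(x) = C1 - k*exp(-4*x)/4 + 4*exp(-3*x)/3


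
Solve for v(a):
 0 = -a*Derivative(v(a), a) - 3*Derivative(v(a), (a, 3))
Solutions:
 v(a) = C1 + Integral(C2*airyai(-3^(2/3)*a/3) + C3*airybi(-3^(2/3)*a/3), a)


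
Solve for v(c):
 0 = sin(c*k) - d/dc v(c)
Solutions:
 v(c) = C1 - cos(c*k)/k


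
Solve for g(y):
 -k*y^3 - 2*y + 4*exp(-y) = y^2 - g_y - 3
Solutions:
 g(y) = C1 + k*y^4/4 + y^3/3 + y^2 - 3*y + 4*exp(-y)


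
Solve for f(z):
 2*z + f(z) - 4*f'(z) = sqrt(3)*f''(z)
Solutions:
 f(z) = C1*exp(sqrt(3)*z*(-2 + sqrt(sqrt(3) + 4))/3) + C2*exp(-sqrt(3)*z*(2 + sqrt(sqrt(3) + 4))/3) - 2*z - 8


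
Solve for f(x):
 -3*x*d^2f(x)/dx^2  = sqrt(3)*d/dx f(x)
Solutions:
 f(x) = C1 + C2*x^(1 - sqrt(3)/3)


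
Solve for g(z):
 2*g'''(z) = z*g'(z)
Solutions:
 g(z) = C1 + Integral(C2*airyai(2^(2/3)*z/2) + C3*airybi(2^(2/3)*z/2), z)


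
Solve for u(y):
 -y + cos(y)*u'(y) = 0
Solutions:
 u(y) = C1 + Integral(y/cos(y), y)


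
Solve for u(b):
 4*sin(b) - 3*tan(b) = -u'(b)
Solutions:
 u(b) = C1 - 3*log(cos(b)) + 4*cos(b)


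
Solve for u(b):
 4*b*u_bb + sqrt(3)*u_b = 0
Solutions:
 u(b) = C1 + C2*b^(1 - sqrt(3)/4)


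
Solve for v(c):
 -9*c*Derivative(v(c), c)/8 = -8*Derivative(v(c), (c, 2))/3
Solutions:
 v(c) = C1 + C2*erfi(3*sqrt(6)*c/16)


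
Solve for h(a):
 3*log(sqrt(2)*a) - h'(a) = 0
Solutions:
 h(a) = C1 + 3*a*log(a) - 3*a + 3*a*log(2)/2


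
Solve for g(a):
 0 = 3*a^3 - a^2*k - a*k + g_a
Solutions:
 g(a) = C1 - 3*a^4/4 + a^3*k/3 + a^2*k/2


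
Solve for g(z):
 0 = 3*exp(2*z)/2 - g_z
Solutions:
 g(z) = C1 + 3*exp(2*z)/4


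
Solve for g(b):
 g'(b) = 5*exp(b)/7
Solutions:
 g(b) = C1 + 5*exp(b)/7


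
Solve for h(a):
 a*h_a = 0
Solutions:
 h(a) = C1


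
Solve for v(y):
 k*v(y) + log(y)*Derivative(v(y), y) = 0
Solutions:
 v(y) = C1*exp(-k*li(y))


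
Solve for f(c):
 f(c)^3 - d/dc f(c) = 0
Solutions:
 f(c) = -sqrt(2)*sqrt(-1/(C1 + c))/2
 f(c) = sqrt(2)*sqrt(-1/(C1 + c))/2


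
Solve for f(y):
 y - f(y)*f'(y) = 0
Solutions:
 f(y) = -sqrt(C1 + y^2)
 f(y) = sqrt(C1 + y^2)


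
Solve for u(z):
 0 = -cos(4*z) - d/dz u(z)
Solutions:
 u(z) = C1 - sin(4*z)/4


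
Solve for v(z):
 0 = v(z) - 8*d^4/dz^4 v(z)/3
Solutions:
 v(z) = C1*exp(-6^(1/4)*z/2) + C2*exp(6^(1/4)*z/2) + C3*sin(6^(1/4)*z/2) + C4*cos(6^(1/4)*z/2)


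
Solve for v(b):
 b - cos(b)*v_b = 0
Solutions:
 v(b) = C1 + Integral(b/cos(b), b)


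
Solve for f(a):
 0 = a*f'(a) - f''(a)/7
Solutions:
 f(a) = C1 + C2*erfi(sqrt(14)*a/2)


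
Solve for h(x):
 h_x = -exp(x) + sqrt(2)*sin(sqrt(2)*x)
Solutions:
 h(x) = C1 - exp(x) - cos(sqrt(2)*x)


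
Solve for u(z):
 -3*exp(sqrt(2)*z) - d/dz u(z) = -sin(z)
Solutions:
 u(z) = C1 - 3*sqrt(2)*exp(sqrt(2)*z)/2 - cos(z)


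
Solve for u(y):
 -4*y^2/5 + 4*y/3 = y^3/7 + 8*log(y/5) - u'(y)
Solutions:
 u(y) = C1 + y^4/28 + 4*y^3/15 - 2*y^2/3 + 8*y*log(y) - 8*y*log(5) - 8*y


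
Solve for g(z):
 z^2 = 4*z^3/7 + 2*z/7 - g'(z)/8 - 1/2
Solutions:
 g(z) = C1 + 8*z^4/7 - 8*z^3/3 + 8*z^2/7 - 4*z


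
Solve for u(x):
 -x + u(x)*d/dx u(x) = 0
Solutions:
 u(x) = -sqrt(C1 + x^2)
 u(x) = sqrt(C1 + x^2)


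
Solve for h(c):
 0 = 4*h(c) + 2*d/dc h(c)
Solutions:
 h(c) = C1*exp(-2*c)


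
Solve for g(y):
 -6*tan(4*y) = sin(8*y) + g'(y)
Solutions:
 g(y) = C1 + 3*log(cos(4*y))/2 + cos(8*y)/8


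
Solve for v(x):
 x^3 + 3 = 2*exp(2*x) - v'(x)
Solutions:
 v(x) = C1 - x^4/4 - 3*x + exp(2*x)


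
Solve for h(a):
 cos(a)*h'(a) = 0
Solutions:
 h(a) = C1


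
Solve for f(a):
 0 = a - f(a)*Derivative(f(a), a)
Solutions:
 f(a) = -sqrt(C1 + a^2)
 f(a) = sqrt(C1 + a^2)


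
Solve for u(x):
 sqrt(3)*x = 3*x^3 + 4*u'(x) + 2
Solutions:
 u(x) = C1 - 3*x^4/16 + sqrt(3)*x^2/8 - x/2


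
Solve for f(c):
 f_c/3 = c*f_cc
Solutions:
 f(c) = C1 + C2*c^(4/3)


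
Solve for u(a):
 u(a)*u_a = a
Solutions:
 u(a) = -sqrt(C1 + a^2)
 u(a) = sqrt(C1 + a^2)


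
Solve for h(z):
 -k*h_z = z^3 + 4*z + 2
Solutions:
 h(z) = C1 - z^4/(4*k) - 2*z^2/k - 2*z/k


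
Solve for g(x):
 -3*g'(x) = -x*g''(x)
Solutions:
 g(x) = C1 + C2*x^4


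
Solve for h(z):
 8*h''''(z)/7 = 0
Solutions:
 h(z) = C1 + C2*z + C3*z^2 + C4*z^3


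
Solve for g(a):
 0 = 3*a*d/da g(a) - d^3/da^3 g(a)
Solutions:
 g(a) = C1 + Integral(C2*airyai(3^(1/3)*a) + C3*airybi(3^(1/3)*a), a)


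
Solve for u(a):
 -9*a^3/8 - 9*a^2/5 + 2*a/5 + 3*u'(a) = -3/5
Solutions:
 u(a) = C1 + 3*a^4/32 + a^3/5 - a^2/15 - a/5


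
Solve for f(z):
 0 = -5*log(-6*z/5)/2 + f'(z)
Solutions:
 f(z) = C1 + 5*z*log(-z)/2 + 5*z*(-log(5) - 1 + log(6))/2


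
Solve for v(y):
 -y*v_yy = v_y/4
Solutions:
 v(y) = C1 + C2*y^(3/4)


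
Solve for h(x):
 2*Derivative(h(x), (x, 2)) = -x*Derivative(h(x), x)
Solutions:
 h(x) = C1 + C2*erf(x/2)


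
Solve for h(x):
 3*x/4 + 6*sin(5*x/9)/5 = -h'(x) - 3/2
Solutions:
 h(x) = C1 - 3*x^2/8 - 3*x/2 + 54*cos(5*x/9)/25


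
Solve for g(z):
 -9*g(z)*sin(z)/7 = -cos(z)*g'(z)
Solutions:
 g(z) = C1/cos(z)^(9/7)


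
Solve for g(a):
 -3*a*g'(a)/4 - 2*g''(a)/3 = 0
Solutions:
 g(a) = C1 + C2*erf(3*a/4)


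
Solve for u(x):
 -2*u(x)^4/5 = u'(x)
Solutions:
 u(x) = 5^(1/3)*(1/(C1 + 6*x))^(1/3)
 u(x) = 5^(1/3)*(-3^(2/3) - 3*3^(1/6)*I)*(1/(C1 + 2*x))^(1/3)/6
 u(x) = 5^(1/3)*(-3^(2/3) + 3*3^(1/6)*I)*(1/(C1 + 2*x))^(1/3)/6


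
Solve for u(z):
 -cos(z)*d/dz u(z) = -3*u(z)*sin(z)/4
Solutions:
 u(z) = C1/cos(z)^(3/4)


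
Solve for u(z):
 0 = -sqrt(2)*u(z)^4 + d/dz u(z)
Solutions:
 u(z) = (-1/(C1 + 3*sqrt(2)*z))^(1/3)
 u(z) = (-1/(C1 + sqrt(2)*z))^(1/3)*(-3^(2/3) - 3*3^(1/6)*I)/6
 u(z) = (-1/(C1 + sqrt(2)*z))^(1/3)*(-3^(2/3) + 3*3^(1/6)*I)/6


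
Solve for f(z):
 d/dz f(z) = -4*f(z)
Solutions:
 f(z) = C1*exp(-4*z)


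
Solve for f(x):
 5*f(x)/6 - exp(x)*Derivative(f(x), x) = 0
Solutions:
 f(x) = C1*exp(-5*exp(-x)/6)


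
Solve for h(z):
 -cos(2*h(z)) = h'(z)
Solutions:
 h(z) = -asin((C1 + exp(4*z))/(C1 - exp(4*z)))/2 + pi/2
 h(z) = asin((C1 + exp(4*z))/(C1 - exp(4*z)))/2


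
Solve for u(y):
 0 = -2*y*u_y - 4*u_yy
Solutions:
 u(y) = C1 + C2*erf(y/2)


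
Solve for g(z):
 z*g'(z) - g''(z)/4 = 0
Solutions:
 g(z) = C1 + C2*erfi(sqrt(2)*z)


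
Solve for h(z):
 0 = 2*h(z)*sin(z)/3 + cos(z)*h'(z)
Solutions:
 h(z) = C1*cos(z)^(2/3)


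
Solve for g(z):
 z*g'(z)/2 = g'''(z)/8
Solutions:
 g(z) = C1 + Integral(C2*airyai(2^(2/3)*z) + C3*airybi(2^(2/3)*z), z)


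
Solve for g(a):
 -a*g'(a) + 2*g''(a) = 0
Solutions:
 g(a) = C1 + C2*erfi(a/2)


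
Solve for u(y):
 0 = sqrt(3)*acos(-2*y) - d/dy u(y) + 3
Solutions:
 u(y) = C1 + 3*y + sqrt(3)*(y*acos(-2*y) + sqrt(1 - 4*y^2)/2)


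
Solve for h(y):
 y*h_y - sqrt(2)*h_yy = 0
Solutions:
 h(y) = C1 + C2*erfi(2^(1/4)*y/2)


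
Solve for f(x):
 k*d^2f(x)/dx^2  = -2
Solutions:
 f(x) = C1 + C2*x - x^2/k


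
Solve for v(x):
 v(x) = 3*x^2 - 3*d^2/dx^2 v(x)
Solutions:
 v(x) = C1*sin(sqrt(3)*x/3) + C2*cos(sqrt(3)*x/3) + 3*x^2 - 18


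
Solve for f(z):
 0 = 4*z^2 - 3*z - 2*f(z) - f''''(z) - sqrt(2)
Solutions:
 f(z) = 2*z^2 - 3*z/2 + (C1*sin(2^(3/4)*z/2) + C2*cos(2^(3/4)*z/2))*exp(-2^(3/4)*z/2) + (C3*sin(2^(3/4)*z/2) + C4*cos(2^(3/4)*z/2))*exp(2^(3/4)*z/2) - sqrt(2)/2


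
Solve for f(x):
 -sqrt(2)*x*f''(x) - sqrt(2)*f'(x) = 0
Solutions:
 f(x) = C1 + C2*log(x)


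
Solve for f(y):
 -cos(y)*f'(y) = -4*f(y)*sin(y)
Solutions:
 f(y) = C1/cos(y)^4


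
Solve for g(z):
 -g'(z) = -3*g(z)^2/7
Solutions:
 g(z) = -7/(C1 + 3*z)


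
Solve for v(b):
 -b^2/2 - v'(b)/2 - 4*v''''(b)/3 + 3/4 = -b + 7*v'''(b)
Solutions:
 v(b) = C1 + C2*exp(b*(-14 + 49/(2*sqrt(2094) + 355)^(1/3) + (2*sqrt(2094) + 355)^(1/3))/8)*sin(sqrt(3)*b*(-(2*sqrt(2094) + 355)^(1/3) + 49/(2*sqrt(2094) + 355)^(1/3))/8) + C3*exp(b*(-14 + 49/(2*sqrt(2094) + 355)^(1/3) + (2*sqrt(2094) + 355)^(1/3))/8)*cos(sqrt(3)*b*(-(2*sqrt(2094) + 355)^(1/3) + 49/(2*sqrt(2094) + 355)^(1/3))/8) + C4*exp(-b*(49/(2*sqrt(2094) + 355)^(1/3) + 7 + (2*sqrt(2094) + 355)^(1/3))/4) - b^3/3 + b^2 + 59*b/2


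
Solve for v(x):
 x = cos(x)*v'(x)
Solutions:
 v(x) = C1 + Integral(x/cos(x), x)


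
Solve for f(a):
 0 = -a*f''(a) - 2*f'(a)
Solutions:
 f(a) = C1 + C2/a


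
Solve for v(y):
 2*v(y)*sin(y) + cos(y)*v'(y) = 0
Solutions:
 v(y) = C1*cos(y)^2


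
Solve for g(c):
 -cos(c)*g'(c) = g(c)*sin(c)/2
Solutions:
 g(c) = C1*sqrt(cos(c))


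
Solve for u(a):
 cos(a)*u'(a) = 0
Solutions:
 u(a) = C1


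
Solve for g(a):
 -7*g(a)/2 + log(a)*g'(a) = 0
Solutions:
 g(a) = C1*exp(7*li(a)/2)


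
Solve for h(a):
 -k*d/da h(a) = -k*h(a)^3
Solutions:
 h(a) = -sqrt(2)*sqrt(-1/(C1 + a))/2
 h(a) = sqrt(2)*sqrt(-1/(C1 + a))/2


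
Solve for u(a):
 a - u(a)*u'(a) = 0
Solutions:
 u(a) = -sqrt(C1 + a^2)
 u(a) = sqrt(C1 + a^2)


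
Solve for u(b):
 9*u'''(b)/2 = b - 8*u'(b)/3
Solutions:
 u(b) = C1 + C2*sin(4*sqrt(3)*b/9) + C3*cos(4*sqrt(3)*b/9) + 3*b^2/16


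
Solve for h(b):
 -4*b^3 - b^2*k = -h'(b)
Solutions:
 h(b) = C1 + b^4 + b^3*k/3


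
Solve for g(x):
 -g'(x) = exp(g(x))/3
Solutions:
 g(x) = log(1/(C1 + x)) + log(3)


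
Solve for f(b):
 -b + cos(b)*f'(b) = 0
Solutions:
 f(b) = C1 + Integral(b/cos(b), b)


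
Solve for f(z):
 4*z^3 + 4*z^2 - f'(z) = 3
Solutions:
 f(z) = C1 + z^4 + 4*z^3/3 - 3*z


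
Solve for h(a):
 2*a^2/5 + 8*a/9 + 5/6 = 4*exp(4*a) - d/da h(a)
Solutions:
 h(a) = C1 - 2*a^3/15 - 4*a^2/9 - 5*a/6 + exp(4*a)


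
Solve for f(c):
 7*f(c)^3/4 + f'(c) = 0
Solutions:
 f(c) = -sqrt(2)*sqrt(-1/(C1 - 7*c))
 f(c) = sqrt(2)*sqrt(-1/(C1 - 7*c))


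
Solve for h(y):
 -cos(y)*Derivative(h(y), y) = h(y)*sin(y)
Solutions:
 h(y) = C1*cos(y)


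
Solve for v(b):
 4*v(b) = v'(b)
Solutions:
 v(b) = C1*exp(4*b)


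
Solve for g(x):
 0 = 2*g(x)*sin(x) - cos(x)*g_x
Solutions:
 g(x) = C1/cos(x)^2


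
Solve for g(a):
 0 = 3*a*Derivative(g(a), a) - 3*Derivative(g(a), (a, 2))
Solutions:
 g(a) = C1 + C2*erfi(sqrt(2)*a/2)


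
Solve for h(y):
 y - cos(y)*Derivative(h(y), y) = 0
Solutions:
 h(y) = C1 + Integral(y/cos(y), y)


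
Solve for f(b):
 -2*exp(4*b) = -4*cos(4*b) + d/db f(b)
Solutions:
 f(b) = C1 - exp(4*b)/2 + sin(4*b)


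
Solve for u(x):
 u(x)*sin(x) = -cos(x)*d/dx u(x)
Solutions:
 u(x) = C1*cos(x)


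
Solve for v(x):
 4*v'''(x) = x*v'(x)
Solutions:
 v(x) = C1 + Integral(C2*airyai(2^(1/3)*x/2) + C3*airybi(2^(1/3)*x/2), x)


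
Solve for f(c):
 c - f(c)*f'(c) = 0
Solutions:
 f(c) = -sqrt(C1 + c^2)
 f(c) = sqrt(C1 + c^2)


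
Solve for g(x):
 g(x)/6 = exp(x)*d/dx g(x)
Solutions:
 g(x) = C1*exp(-exp(-x)/6)


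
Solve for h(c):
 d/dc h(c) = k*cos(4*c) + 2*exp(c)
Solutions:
 h(c) = C1 + k*sin(4*c)/4 + 2*exp(c)


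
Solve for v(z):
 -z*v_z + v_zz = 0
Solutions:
 v(z) = C1 + C2*erfi(sqrt(2)*z/2)


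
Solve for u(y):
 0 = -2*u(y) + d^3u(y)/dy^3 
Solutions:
 u(y) = C3*exp(2^(1/3)*y) + (C1*sin(2^(1/3)*sqrt(3)*y/2) + C2*cos(2^(1/3)*sqrt(3)*y/2))*exp(-2^(1/3)*y/2)


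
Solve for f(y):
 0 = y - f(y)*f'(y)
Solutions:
 f(y) = -sqrt(C1 + y^2)
 f(y) = sqrt(C1 + y^2)


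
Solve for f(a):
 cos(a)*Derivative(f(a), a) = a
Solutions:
 f(a) = C1 + Integral(a/cos(a), a)


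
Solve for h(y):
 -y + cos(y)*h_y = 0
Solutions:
 h(y) = C1 + Integral(y/cos(y), y)


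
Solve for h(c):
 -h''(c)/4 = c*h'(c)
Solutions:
 h(c) = C1 + C2*erf(sqrt(2)*c)


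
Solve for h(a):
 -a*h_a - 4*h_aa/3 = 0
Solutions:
 h(a) = C1 + C2*erf(sqrt(6)*a/4)


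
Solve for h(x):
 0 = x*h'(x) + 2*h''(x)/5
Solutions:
 h(x) = C1 + C2*erf(sqrt(5)*x/2)


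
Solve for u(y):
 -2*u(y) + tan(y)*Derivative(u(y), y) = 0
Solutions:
 u(y) = C1*sin(y)^2


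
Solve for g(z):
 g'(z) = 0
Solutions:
 g(z) = C1


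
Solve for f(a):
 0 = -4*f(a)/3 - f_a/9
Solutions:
 f(a) = C1*exp(-12*a)


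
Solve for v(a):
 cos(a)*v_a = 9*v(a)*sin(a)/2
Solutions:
 v(a) = C1/cos(a)^(9/2)


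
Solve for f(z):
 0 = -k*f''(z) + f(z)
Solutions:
 f(z) = C1*exp(-z*sqrt(1/k)) + C2*exp(z*sqrt(1/k))


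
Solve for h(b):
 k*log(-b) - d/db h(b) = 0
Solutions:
 h(b) = C1 + b*k*log(-b) - b*k


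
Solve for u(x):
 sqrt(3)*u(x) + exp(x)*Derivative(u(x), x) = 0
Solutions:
 u(x) = C1*exp(sqrt(3)*exp(-x))


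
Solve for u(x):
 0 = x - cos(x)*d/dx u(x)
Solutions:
 u(x) = C1 + Integral(x/cos(x), x)


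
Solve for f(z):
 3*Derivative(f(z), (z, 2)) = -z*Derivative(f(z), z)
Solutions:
 f(z) = C1 + C2*erf(sqrt(6)*z/6)


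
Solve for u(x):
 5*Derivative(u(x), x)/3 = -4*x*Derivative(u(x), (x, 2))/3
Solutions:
 u(x) = C1 + C2/x^(1/4)


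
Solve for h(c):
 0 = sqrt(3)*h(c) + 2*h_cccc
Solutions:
 h(c) = (C1*sin(2^(1/4)*3^(1/8)*c/2) + C2*cos(2^(1/4)*3^(1/8)*c/2))*exp(-2^(1/4)*3^(1/8)*c/2) + (C3*sin(2^(1/4)*3^(1/8)*c/2) + C4*cos(2^(1/4)*3^(1/8)*c/2))*exp(2^(1/4)*3^(1/8)*c/2)


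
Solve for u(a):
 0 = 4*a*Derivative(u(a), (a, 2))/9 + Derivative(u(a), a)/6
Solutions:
 u(a) = C1 + C2*a^(5/8)


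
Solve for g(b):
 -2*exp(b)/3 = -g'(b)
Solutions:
 g(b) = C1 + 2*exp(b)/3


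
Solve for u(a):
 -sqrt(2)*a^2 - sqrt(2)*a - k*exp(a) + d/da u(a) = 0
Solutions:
 u(a) = C1 + sqrt(2)*a^3/3 + sqrt(2)*a^2/2 + k*exp(a)


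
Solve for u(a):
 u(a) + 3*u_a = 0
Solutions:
 u(a) = C1*exp(-a/3)


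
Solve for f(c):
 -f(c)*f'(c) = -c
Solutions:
 f(c) = -sqrt(C1 + c^2)
 f(c) = sqrt(C1 + c^2)


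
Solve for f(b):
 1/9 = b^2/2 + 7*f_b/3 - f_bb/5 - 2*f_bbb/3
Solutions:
 f(b) = C1 + C2*exp(b*(-3 + sqrt(1409))/20) + C3*exp(-b*(3 + sqrt(1409))/20) - b^3/14 - 9*b^2/490 - 2006*b/25725


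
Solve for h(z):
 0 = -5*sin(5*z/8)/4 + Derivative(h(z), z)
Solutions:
 h(z) = C1 - 2*cos(5*z/8)


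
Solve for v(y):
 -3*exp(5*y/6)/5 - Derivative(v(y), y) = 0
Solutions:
 v(y) = C1 - 18*exp(5*y/6)/25


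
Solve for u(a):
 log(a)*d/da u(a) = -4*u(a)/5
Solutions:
 u(a) = C1*exp(-4*li(a)/5)


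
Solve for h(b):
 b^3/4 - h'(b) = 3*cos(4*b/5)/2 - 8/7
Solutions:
 h(b) = C1 + b^4/16 + 8*b/7 - 15*sin(4*b/5)/8


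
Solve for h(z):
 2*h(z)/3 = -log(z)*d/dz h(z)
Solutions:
 h(z) = C1*exp(-2*li(z)/3)


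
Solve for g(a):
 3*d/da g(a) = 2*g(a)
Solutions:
 g(a) = C1*exp(2*a/3)


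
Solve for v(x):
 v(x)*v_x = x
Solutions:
 v(x) = -sqrt(C1 + x^2)
 v(x) = sqrt(C1 + x^2)


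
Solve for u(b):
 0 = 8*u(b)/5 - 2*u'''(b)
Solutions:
 u(b) = C3*exp(10^(2/3)*b/5) + (C1*sin(10^(2/3)*sqrt(3)*b/10) + C2*cos(10^(2/3)*sqrt(3)*b/10))*exp(-10^(2/3)*b/10)


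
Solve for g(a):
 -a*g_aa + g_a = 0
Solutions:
 g(a) = C1 + C2*a^2


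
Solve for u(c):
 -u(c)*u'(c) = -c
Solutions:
 u(c) = -sqrt(C1 + c^2)
 u(c) = sqrt(C1 + c^2)


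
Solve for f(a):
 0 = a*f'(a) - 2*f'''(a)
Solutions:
 f(a) = C1 + Integral(C2*airyai(2^(2/3)*a/2) + C3*airybi(2^(2/3)*a/2), a)


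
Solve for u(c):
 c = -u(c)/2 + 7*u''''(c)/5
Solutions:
 u(c) = C1*exp(-14^(3/4)*5^(1/4)*c/14) + C2*exp(14^(3/4)*5^(1/4)*c/14) + C3*sin(14^(3/4)*5^(1/4)*c/14) + C4*cos(14^(3/4)*5^(1/4)*c/14) - 2*c


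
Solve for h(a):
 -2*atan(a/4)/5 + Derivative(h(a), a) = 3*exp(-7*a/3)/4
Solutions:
 h(a) = C1 + 2*a*atan(a/4)/5 - 4*log(a^2 + 16)/5 - 9*exp(-7*a/3)/28


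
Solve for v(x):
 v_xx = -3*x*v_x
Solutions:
 v(x) = C1 + C2*erf(sqrt(6)*x/2)


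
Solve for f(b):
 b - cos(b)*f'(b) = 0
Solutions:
 f(b) = C1 + Integral(b/cos(b), b)


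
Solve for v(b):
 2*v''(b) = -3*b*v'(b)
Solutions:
 v(b) = C1 + C2*erf(sqrt(3)*b/2)


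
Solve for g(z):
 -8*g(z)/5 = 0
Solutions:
 g(z) = 0


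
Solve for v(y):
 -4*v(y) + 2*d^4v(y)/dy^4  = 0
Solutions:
 v(y) = C1*exp(-2^(1/4)*y) + C2*exp(2^(1/4)*y) + C3*sin(2^(1/4)*y) + C4*cos(2^(1/4)*y)


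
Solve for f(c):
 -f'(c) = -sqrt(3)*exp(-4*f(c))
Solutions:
 f(c) = log(-I*(C1 + 4*sqrt(3)*c)^(1/4))
 f(c) = log(I*(C1 + 4*sqrt(3)*c)^(1/4))
 f(c) = log(-(C1 + 4*sqrt(3)*c)^(1/4))
 f(c) = log(C1 + 4*sqrt(3)*c)/4


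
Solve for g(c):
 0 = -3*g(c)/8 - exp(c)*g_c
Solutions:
 g(c) = C1*exp(3*exp(-c)/8)


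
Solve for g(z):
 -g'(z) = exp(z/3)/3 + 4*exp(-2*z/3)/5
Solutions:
 g(z) = C1 - exp(z)^(1/3) + 6*exp(-2*z/3)/5


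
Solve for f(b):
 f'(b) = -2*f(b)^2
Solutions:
 f(b) = 1/(C1 + 2*b)


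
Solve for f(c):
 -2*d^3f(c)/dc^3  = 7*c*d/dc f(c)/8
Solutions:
 f(c) = C1 + Integral(C2*airyai(-2^(2/3)*7^(1/3)*c/4) + C3*airybi(-2^(2/3)*7^(1/3)*c/4), c)


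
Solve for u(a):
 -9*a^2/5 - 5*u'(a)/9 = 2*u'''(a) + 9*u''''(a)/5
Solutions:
 u(a) = C1 + C2*exp(a*(-40 + 40*10^(1/3)/(9*sqrt(1209) + 323)^(1/3) + 10^(2/3)*(9*sqrt(1209) + 323)^(1/3))/108)*sin(10^(1/3)*sqrt(3)*a*(-10^(1/3)*(9*sqrt(1209) + 323)^(1/3) + 40/(9*sqrt(1209) + 323)^(1/3))/108) + C3*exp(a*(-40 + 40*10^(1/3)/(9*sqrt(1209) + 323)^(1/3) + 10^(2/3)*(9*sqrt(1209) + 323)^(1/3))/108)*cos(10^(1/3)*sqrt(3)*a*(-10^(1/3)*(9*sqrt(1209) + 323)^(1/3) + 40/(9*sqrt(1209) + 323)^(1/3))/108) + C4*exp(-a*(40*10^(1/3)/(9*sqrt(1209) + 323)^(1/3) + 20 + 10^(2/3)*(9*sqrt(1209) + 323)^(1/3))/54) - 27*a^3/25 + 2916*a/125


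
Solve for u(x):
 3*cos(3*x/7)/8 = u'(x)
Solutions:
 u(x) = C1 + 7*sin(3*x/7)/8


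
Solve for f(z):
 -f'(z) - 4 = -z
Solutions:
 f(z) = C1 + z^2/2 - 4*z


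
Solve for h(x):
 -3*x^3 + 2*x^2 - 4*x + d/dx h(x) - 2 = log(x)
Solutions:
 h(x) = C1 + 3*x^4/4 - 2*x^3/3 + 2*x^2 + x*log(x) + x


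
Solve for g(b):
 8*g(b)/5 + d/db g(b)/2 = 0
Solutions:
 g(b) = C1*exp(-16*b/5)


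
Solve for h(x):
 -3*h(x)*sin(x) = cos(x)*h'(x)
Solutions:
 h(x) = C1*cos(x)^3


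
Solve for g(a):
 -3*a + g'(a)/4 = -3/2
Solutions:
 g(a) = C1 + 6*a^2 - 6*a


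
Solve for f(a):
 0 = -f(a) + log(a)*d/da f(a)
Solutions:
 f(a) = C1*exp(li(a))


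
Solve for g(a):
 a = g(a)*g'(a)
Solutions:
 g(a) = -sqrt(C1 + a^2)
 g(a) = sqrt(C1 + a^2)


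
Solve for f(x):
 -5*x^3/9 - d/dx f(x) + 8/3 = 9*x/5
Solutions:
 f(x) = C1 - 5*x^4/36 - 9*x^2/10 + 8*x/3


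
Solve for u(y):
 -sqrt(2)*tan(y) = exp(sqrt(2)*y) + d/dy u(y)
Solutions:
 u(y) = C1 - sqrt(2)*exp(sqrt(2)*y)/2 + sqrt(2)*log(cos(y))


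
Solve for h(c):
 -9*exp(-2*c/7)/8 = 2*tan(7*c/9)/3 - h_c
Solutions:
 h(c) = C1 + 3*log(tan(7*c/9)^2 + 1)/7 - 63*exp(-2*c/7)/16


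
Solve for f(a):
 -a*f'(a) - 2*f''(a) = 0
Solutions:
 f(a) = C1 + C2*erf(a/2)


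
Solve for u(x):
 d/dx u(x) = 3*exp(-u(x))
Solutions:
 u(x) = log(C1 + 3*x)


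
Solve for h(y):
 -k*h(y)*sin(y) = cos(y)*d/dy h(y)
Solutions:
 h(y) = C1*exp(k*log(cos(y)))


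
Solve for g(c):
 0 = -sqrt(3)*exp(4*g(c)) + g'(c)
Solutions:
 g(c) = log(-(-1/(C1 + 4*sqrt(3)*c))^(1/4))
 g(c) = log(-1/(C1 + 4*sqrt(3)*c))/4
 g(c) = log(-I*(-1/(C1 + 4*sqrt(3)*c))^(1/4))
 g(c) = log(I*(-1/(C1 + 4*sqrt(3)*c))^(1/4))


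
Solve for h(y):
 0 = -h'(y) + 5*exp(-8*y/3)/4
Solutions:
 h(y) = C1 - 15*exp(-8*y/3)/32


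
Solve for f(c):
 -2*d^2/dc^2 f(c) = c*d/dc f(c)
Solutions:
 f(c) = C1 + C2*erf(c/2)


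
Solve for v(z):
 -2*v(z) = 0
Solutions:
 v(z) = 0


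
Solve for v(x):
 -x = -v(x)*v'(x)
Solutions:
 v(x) = -sqrt(C1 + x^2)
 v(x) = sqrt(C1 + x^2)


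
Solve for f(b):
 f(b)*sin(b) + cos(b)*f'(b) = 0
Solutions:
 f(b) = C1*cos(b)


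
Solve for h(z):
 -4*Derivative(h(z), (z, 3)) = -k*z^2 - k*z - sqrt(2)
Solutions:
 h(z) = C1 + C2*z + C3*z^2 + k*z^5/240 + k*z^4/96 + sqrt(2)*z^3/24


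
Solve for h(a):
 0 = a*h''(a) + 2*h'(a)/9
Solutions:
 h(a) = C1 + C2*a^(7/9)


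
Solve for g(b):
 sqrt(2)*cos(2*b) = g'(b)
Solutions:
 g(b) = C1 + sqrt(2)*sin(2*b)/2


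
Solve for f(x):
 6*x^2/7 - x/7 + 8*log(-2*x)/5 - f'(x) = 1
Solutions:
 f(x) = C1 + 2*x^3/7 - x^2/14 + 8*x*log(-x)/5 + x*(-13 + 8*log(2))/5


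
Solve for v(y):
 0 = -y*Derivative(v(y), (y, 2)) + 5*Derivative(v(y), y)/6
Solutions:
 v(y) = C1 + C2*y^(11/6)


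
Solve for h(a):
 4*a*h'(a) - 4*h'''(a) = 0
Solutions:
 h(a) = C1 + Integral(C2*airyai(a) + C3*airybi(a), a)


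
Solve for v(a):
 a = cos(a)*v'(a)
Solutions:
 v(a) = C1 + Integral(a/cos(a), a)


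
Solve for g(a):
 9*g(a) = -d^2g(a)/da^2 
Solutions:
 g(a) = C1*sin(3*a) + C2*cos(3*a)


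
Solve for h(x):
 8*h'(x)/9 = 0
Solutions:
 h(x) = C1


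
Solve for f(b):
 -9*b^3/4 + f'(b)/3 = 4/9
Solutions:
 f(b) = C1 + 27*b^4/16 + 4*b/3


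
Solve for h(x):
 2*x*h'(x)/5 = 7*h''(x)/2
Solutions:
 h(x) = C1 + C2*erfi(sqrt(70)*x/35)


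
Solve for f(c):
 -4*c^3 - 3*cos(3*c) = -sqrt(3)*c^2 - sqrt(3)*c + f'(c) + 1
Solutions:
 f(c) = C1 - c^4 + sqrt(3)*c^3/3 + sqrt(3)*c^2/2 - c - sin(3*c)


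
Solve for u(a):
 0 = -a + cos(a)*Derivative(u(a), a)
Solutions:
 u(a) = C1 + Integral(a/cos(a), a)


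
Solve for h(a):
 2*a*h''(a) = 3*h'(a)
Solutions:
 h(a) = C1 + C2*a^(5/2)


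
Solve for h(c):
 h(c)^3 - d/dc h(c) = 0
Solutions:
 h(c) = -sqrt(2)*sqrt(-1/(C1 + c))/2
 h(c) = sqrt(2)*sqrt(-1/(C1 + c))/2


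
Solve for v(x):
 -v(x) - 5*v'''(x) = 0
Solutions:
 v(x) = C3*exp(-5^(2/3)*x/5) + (C1*sin(sqrt(3)*5^(2/3)*x/10) + C2*cos(sqrt(3)*5^(2/3)*x/10))*exp(5^(2/3)*x/10)


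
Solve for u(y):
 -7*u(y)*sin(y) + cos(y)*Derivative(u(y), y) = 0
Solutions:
 u(y) = C1/cos(y)^7


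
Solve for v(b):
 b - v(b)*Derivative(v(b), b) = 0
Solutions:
 v(b) = -sqrt(C1 + b^2)
 v(b) = sqrt(C1 + b^2)


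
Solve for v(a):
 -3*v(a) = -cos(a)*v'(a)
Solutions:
 v(a) = C1*(sin(a) + 1)^(3/2)/(sin(a) - 1)^(3/2)


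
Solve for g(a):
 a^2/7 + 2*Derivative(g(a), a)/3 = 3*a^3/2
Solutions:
 g(a) = C1 + 9*a^4/16 - a^3/14


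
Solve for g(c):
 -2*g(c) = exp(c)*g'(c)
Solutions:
 g(c) = C1*exp(2*exp(-c))


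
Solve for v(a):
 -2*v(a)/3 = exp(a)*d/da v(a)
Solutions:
 v(a) = C1*exp(2*exp(-a)/3)


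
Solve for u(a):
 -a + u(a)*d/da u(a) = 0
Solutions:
 u(a) = -sqrt(C1 + a^2)
 u(a) = sqrt(C1 + a^2)


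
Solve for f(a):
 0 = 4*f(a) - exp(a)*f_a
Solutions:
 f(a) = C1*exp(-4*exp(-a))


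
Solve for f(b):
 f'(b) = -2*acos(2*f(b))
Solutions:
 Integral(1/acos(2*_y), (_y, f(b))) = C1 - 2*b


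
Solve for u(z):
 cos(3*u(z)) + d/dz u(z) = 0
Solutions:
 u(z) = -asin((C1 + exp(6*z))/(C1 - exp(6*z)))/3 + pi/3
 u(z) = asin((C1 + exp(6*z))/(C1 - exp(6*z)))/3


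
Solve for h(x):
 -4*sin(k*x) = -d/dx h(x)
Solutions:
 h(x) = C1 - 4*cos(k*x)/k


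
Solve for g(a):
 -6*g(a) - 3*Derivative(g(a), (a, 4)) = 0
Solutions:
 g(a) = (C1*sin(2^(3/4)*a/2) + C2*cos(2^(3/4)*a/2))*exp(-2^(3/4)*a/2) + (C3*sin(2^(3/4)*a/2) + C4*cos(2^(3/4)*a/2))*exp(2^(3/4)*a/2)


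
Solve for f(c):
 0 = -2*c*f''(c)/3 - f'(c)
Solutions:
 f(c) = C1 + C2/sqrt(c)


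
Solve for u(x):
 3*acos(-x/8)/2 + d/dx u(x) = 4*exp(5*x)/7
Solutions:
 u(x) = C1 - 3*x*acos(-x/8)/2 - 3*sqrt(64 - x^2)/2 + 4*exp(5*x)/35


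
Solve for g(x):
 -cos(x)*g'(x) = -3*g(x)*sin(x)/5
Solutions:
 g(x) = C1/cos(x)^(3/5)


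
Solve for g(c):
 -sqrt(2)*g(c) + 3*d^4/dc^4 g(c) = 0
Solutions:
 g(c) = C1*exp(-2^(1/8)*3^(3/4)*c/3) + C2*exp(2^(1/8)*3^(3/4)*c/3) + C3*sin(2^(1/8)*3^(3/4)*c/3) + C4*cos(2^(1/8)*3^(3/4)*c/3)


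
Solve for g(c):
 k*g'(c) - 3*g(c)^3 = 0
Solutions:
 g(c) = -sqrt(2)*sqrt(-k/(C1*k + 3*c))/2
 g(c) = sqrt(2)*sqrt(-k/(C1*k + 3*c))/2


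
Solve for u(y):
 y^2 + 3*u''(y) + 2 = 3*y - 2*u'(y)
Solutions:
 u(y) = C1 + C2*exp(-2*y/3) - y^3/6 + 3*y^2/2 - 11*y/2


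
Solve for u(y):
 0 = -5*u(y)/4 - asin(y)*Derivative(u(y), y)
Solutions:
 u(y) = C1*exp(-5*Integral(1/asin(y), y)/4)


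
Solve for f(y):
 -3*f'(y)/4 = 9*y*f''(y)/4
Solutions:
 f(y) = C1 + C2*y^(2/3)


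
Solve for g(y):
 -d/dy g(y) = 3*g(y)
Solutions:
 g(y) = C1*exp(-3*y)


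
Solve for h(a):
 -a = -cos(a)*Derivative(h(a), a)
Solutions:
 h(a) = C1 + Integral(a/cos(a), a)


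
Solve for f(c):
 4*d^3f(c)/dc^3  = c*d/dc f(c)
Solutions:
 f(c) = C1 + Integral(C2*airyai(2^(1/3)*c/2) + C3*airybi(2^(1/3)*c/2), c)


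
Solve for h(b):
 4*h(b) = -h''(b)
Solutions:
 h(b) = C1*sin(2*b) + C2*cos(2*b)


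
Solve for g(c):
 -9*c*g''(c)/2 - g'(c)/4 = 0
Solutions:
 g(c) = C1 + C2*c^(17/18)


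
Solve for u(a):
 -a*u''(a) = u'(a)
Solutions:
 u(a) = C1 + C2*log(a)


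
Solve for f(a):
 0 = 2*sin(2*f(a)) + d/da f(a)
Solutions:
 f(a) = pi - acos((-C1 - exp(8*a))/(C1 - exp(8*a)))/2
 f(a) = acos((-C1 - exp(8*a))/(C1 - exp(8*a)))/2


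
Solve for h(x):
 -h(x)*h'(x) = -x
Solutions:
 h(x) = -sqrt(C1 + x^2)
 h(x) = sqrt(C1 + x^2)


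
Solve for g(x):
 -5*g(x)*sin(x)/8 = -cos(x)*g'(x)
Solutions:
 g(x) = C1/cos(x)^(5/8)


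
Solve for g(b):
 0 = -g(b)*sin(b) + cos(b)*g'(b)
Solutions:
 g(b) = C1/cos(b)


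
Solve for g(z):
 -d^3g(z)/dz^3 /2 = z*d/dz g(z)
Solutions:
 g(z) = C1 + Integral(C2*airyai(-2^(1/3)*z) + C3*airybi(-2^(1/3)*z), z)


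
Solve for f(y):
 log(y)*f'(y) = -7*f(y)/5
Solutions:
 f(y) = C1*exp(-7*li(y)/5)


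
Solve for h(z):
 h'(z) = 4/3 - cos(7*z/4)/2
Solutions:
 h(z) = C1 + 4*z/3 - 2*sin(7*z/4)/7


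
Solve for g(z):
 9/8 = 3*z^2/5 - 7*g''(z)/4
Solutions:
 g(z) = C1 + C2*z + z^4/35 - 9*z^2/28


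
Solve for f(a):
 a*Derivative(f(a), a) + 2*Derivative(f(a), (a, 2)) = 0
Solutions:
 f(a) = C1 + C2*erf(a/2)


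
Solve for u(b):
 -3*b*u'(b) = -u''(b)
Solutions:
 u(b) = C1 + C2*erfi(sqrt(6)*b/2)


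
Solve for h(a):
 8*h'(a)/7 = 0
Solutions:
 h(a) = C1


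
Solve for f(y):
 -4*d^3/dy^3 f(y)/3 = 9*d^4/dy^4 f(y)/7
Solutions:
 f(y) = C1 + C2*y + C3*y^2 + C4*exp(-28*y/27)


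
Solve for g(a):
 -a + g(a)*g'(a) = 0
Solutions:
 g(a) = -sqrt(C1 + a^2)
 g(a) = sqrt(C1 + a^2)


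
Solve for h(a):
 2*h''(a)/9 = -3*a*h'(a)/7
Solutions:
 h(a) = C1 + C2*erf(3*sqrt(21)*a/14)


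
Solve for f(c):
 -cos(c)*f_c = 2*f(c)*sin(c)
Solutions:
 f(c) = C1*cos(c)^2


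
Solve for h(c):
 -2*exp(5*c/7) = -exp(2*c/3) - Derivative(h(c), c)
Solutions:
 h(c) = C1 + 14*exp(5*c/7)/5 - 3*exp(2*c/3)/2


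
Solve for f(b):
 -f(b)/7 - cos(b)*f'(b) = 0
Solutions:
 f(b) = C1*(sin(b) - 1)^(1/14)/(sin(b) + 1)^(1/14)


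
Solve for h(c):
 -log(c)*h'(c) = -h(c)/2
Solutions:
 h(c) = C1*exp(li(c)/2)


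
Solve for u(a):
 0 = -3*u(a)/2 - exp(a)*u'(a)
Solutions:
 u(a) = C1*exp(3*exp(-a)/2)


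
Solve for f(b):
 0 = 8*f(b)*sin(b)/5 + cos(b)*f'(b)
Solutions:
 f(b) = C1*cos(b)^(8/5)


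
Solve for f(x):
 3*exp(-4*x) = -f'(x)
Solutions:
 f(x) = C1 + 3*exp(-4*x)/4


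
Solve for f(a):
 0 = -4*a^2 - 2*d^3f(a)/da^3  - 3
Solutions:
 f(a) = C1 + C2*a + C3*a^2 - a^5/30 - a^3/4


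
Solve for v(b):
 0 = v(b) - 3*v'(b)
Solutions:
 v(b) = C1*exp(b/3)


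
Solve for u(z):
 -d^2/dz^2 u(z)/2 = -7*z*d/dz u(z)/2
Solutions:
 u(z) = C1 + C2*erfi(sqrt(14)*z/2)
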